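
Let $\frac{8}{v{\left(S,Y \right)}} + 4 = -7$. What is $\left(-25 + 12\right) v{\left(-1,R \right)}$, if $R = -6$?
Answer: $\frac{104}{11} \approx 9.4545$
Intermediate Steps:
$v{\left(S,Y \right)} = - \frac{8}{11}$ ($v{\left(S,Y \right)} = \frac{8}{-4 - 7} = \frac{8}{-11} = 8 \left(- \frac{1}{11}\right) = - \frac{8}{11}$)
$\left(-25 + 12\right) v{\left(-1,R \right)} = \left(-25 + 12\right) \left(- \frac{8}{11}\right) = \left(-13\right) \left(- \frac{8}{11}\right) = \frac{104}{11}$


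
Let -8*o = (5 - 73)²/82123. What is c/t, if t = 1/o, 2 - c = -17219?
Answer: -9953738/82123 ≈ -121.21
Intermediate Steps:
c = 17221 (c = 2 - 1*(-17219) = 2 + 17219 = 17221)
o = -578/82123 (o = -(5 - 73)²/(8*82123) = -(-68)²/(8*82123) = -578/82123 ≈ -0.0070382)
t = -82123/578 (t = 1/(-578/82123) = -82123/578 ≈ -142.08)
c/t = 17221/(-82123/578) = 17221*(-578/82123) = -9953738/82123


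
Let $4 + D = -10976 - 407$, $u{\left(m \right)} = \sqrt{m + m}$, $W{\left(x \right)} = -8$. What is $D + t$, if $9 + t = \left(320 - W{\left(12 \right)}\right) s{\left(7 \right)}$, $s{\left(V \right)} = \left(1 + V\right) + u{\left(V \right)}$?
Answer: $-8772 + 328 \sqrt{14} \approx -7544.7$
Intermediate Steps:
$u{\left(m \right)} = \sqrt{2} \sqrt{m}$ ($u{\left(m \right)} = \sqrt{2 m} = \sqrt{2} \sqrt{m}$)
$s{\left(V \right)} = 1 + V + \sqrt{2} \sqrt{V}$ ($s{\left(V \right)} = \left(1 + V\right) + \sqrt{2} \sqrt{V} = 1 + V + \sqrt{2} \sqrt{V}$)
$D = -11387$ ($D = -4 - 11383 = -11387$)
$t = 2615 + 328 \sqrt{14}$ ($t = -9 + \left(320 - -8\right) \left(1 + 7 + \sqrt{2} \sqrt{7}\right) = -9 + \left(320 + 8\right) \left(1 + 7 + \sqrt{14}\right) = -9 + 328 \left(8 + \sqrt{14}\right) = -9 + \left(2624 + 328 \sqrt{14}\right) = 2615 + 328 \sqrt{14} \approx 3842.3$)
$D + t = -11387 + \left(2615 + 328 \sqrt{14}\right) = -8772 + 328 \sqrt{14}$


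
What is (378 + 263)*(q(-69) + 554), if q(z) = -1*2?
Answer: 353832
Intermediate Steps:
q(z) = -2
(378 + 263)*(q(-69) + 554) = (378 + 263)*(-2 + 554) = 641*552 = 353832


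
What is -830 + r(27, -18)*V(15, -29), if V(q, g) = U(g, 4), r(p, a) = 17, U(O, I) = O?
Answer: -1323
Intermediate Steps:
V(q, g) = g
-830 + r(27, -18)*V(15, -29) = -830 + 17*(-29) = -830 - 493 = -1323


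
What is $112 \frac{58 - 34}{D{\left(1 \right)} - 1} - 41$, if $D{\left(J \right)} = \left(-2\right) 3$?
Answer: $-425$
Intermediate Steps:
$D{\left(J \right)} = -6$
$112 \frac{58 - 34}{D{\left(1 \right)} - 1} - 41 = 112 \frac{58 - 34}{-6 - 1} - 41 = 112 \frac{24}{-7} - 41 = 112 \cdot 24 \left(- \frac{1}{7}\right) - 41 = 112 \left(- \frac{24}{7}\right) - 41 = -384 - 41 = -425$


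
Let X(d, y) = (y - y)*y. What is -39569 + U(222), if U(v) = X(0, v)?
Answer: -39569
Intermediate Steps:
X(d, y) = 0 (X(d, y) = 0*y = 0)
U(v) = 0
-39569 + U(222) = -39569 + 0 = -39569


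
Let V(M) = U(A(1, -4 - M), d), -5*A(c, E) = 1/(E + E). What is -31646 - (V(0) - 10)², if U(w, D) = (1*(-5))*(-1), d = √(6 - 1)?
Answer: -31671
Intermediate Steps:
A(c, E) = -1/(10*E) (A(c, E) = -1/(5*(E + E)) = -1/(2*E)/5 = -1/(10*E))
d = √5 ≈ 2.2361
U(w, D) = 5 (U(w, D) = -5*(-1) = 5)
V(M) = 5
-31646 - (V(0) - 10)² = -31646 - (5 - 10)² = -31646 - 1*(-5)² = -31646 - 1*25 = -31646 - 25 = -31671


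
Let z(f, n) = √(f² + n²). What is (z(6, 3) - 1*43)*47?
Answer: -2021 + 141*√5 ≈ -1705.7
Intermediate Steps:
(z(6, 3) - 1*43)*47 = (√(6² + 3²) - 1*43)*47 = (√(36 + 9) - 43)*47 = (√45 - 43)*47 = (3*√5 - 43)*47 = (-43 + 3*√5)*47 = -2021 + 141*√5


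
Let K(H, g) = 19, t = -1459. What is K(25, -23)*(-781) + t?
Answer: -16298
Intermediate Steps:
K(25, -23)*(-781) + t = 19*(-781) - 1459 = -14839 - 1459 = -16298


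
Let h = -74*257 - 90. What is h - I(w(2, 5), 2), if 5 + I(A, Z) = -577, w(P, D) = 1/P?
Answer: -18526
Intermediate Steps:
I(A, Z) = -582 (I(A, Z) = -5 - 577 = -582)
h = -19108 (h = -19018 - 90 = -19108)
h - I(w(2, 5), 2) = -19108 - 1*(-582) = -19108 + 582 = -18526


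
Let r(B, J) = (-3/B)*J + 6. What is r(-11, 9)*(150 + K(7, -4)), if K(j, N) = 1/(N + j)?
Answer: 1271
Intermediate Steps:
r(B, J) = 6 - 3*J/B (r(B, J) = -3*J/B + 6 = 6 - 3*J/B)
r(-11, 9)*(150 + K(7, -4)) = (6 - 3*9/(-11))*(150 + 1/(-4 + 7)) = (6 - 3*9*(-1/11))*(150 + 1/3) = (6 + 27/11)*(150 + ⅓) = (93/11)*(451/3) = 1271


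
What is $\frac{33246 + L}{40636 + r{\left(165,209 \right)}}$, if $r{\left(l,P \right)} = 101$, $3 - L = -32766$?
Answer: $\frac{22005}{13579} \approx 1.6205$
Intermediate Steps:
$L = 32769$ ($L = 3 - -32766 = 3 + 32766 = 32769$)
$\frac{33246 + L}{40636 + r{\left(165,209 \right)}} = \frac{33246 + 32769}{40636 + 101} = \frac{66015}{40737} = 66015 \cdot \frac{1}{40737} = \frac{22005}{13579}$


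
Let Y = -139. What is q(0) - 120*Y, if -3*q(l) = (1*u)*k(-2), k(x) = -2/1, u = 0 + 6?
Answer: 16684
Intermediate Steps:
u = 6
k(x) = -2 (k(x) = -2*1 = -2)
q(l) = 4 (q(l) = -1*6*(-2)/3 = -2*(-2) = -⅓*(-12) = 4)
q(0) - 120*Y = 4 - 120*(-139) = 4 + 16680 = 16684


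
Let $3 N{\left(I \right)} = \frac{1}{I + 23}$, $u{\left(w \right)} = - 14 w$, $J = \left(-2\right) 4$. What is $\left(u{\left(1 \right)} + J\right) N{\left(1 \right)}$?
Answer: $- \frac{11}{36} \approx -0.30556$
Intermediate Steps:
$J = -8$
$N{\left(I \right)} = \frac{1}{3 \left(23 + I\right)}$ ($N{\left(I \right)} = \frac{1}{3 \left(I + 23\right)} = \frac{1}{3 \left(23 + I\right)}$)
$\left(u{\left(1 \right)} + J\right) N{\left(1 \right)} = \left(\left(-14\right) 1 - 8\right) \frac{1}{3 \left(23 + 1\right)} = \left(-14 - 8\right) \frac{1}{3 \cdot 24} = - 22 \cdot \frac{1}{3} \cdot \frac{1}{24} = \left(-22\right) \frac{1}{72} = - \frac{11}{36}$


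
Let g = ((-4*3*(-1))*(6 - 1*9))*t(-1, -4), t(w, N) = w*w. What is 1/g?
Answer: -1/36 ≈ -0.027778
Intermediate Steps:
t(w, N) = w²
g = -36 (g = ((-4*3*(-1))*(6 - 1*9))*(-1)² = ((-12*(-1))*(6 - 9))*1 = (12*(-3))*1 = -36*1 = -36)
1/g = 1/(-36) = -1/36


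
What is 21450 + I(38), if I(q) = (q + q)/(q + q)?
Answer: 21451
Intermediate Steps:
I(q) = 1 (I(q) = (2*q)/((2*q)) = (2*q)*(1/(2*q)) = 1)
21450 + I(38) = 21450 + 1 = 21451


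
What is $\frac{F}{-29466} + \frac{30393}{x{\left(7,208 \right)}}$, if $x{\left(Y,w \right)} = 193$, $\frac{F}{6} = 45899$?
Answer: $\frac{140401516}{947823} \approx 148.13$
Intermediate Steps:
$F = 275394$ ($F = 6 \cdot 45899 = 275394$)
$\frac{F}{-29466} + \frac{30393}{x{\left(7,208 \right)}} = \frac{275394}{-29466} + \frac{30393}{193} = 275394 \left(- \frac{1}{29466}\right) + 30393 \cdot \frac{1}{193} = - \frac{45899}{4911} + \frac{30393}{193} = \frac{140401516}{947823}$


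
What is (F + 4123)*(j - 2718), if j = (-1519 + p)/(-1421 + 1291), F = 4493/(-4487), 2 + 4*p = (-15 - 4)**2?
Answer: -3254366450418/291655 ≈ -1.1158e+7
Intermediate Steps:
p = 359/4 (p = -1/2 + (-15 - 4)**2/4 = -1/2 + (1/4)*(-19)**2 = -1/2 + (1/4)*361 = -1/2 + 361/4 = 359/4 ≈ 89.750)
F = -4493/4487 (F = 4493*(-1/4487) = -4493/4487 ≈ -1.0013)
j = 5717/520 (j = (-1519 + 359/4)/(-1421 + 1291) = -5717/4/(-130) = -5717/4*(-1/130) = 5717/520 ≈ 10.994)
(F + 4123)*(j - 2718) = (-4493/4487 + 4123)*(5717/520 - 2718) = (18495408/4487)*(-1407643/520) = -3254366450418/291655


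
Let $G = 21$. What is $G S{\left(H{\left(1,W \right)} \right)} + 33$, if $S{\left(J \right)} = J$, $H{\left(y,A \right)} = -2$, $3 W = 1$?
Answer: $-9$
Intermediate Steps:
$W = \frac{1}{3}$ ($W = \frac{1}{3} \cdot 1 = \frac{1}{3} \approx 0.33333$)
$G S{\left(H{\left(1,W \right)} \right)} + 33 = 21 \left(-2\right) + 33 = -42 + 33 = -9$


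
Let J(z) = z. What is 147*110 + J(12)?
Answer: 16182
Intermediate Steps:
147*110 + J(12) = 147*110 + 12 = 16170 + 12 = 16182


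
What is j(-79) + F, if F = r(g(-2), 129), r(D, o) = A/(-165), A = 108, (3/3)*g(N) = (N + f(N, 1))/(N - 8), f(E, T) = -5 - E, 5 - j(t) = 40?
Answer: -1961/55 ≈ -35.655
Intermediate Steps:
j(t) = -35 (j(t) = 5 - 1*40 = 5 - 40 = -35)
g(N) = -5/(-8 + N) (g(N) = (N + (-5 - N))/(N - 8) = -5/(-8 + N))
r(D, o) = -36/55 (r(D, o) = 108/(-165) = 108*(-1/165) = -36/55)
F = -36/55 ≈ -0.65455
j(-79) + F = -35 - 36/55 = -1961/55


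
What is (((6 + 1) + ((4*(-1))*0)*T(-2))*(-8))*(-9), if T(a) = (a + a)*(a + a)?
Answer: 504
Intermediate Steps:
T(a) = 4*a**2 (T(a) = (2*a)*(2*a) = 4*a**2)
(((6 + 1) + ((4*(-1))*0)*T(-2))*(-8))*(-9) = (((6 + 1) + ((4*(-1))*0)*(4*(-2)**2))*(-8))*(-9) = ((7 + (-4*0)*(4*4))*(-8))*(-9) = ((7 + 0*16)*(-8))*(-9) = ((7 + 0)*(-8))*(-9) = (7*(-8))*(-9) = -56*(-9) = 504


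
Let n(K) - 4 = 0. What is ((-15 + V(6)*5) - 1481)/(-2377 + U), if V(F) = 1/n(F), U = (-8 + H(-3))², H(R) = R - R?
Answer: 1993/3084 ≈ 0.64624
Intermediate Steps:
n(K) = 4 (n(K) = 4 + 0 = 4)
H(R) = 0
U = 64 (U = (-8 + 0)² = (-8)² = 64)
V(F) = ¼ (V(F) = 1/4 = ¼)
((-15 + V(6)*5) - 1481)/(-2377 + U) = ((-15 + (¼)*5) - 1481)/(-2377 + 64) = ((-15 + 5/4) - 1481)/(-2313) = (-55/4 - 1481)*(-1/2313) = -5979/4*(-1/2313) = 1993/3084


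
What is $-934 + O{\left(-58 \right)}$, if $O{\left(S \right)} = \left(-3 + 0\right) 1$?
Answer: $-937$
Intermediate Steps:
$O{\left(S \right)} = -3$ ($O{\left(S \right)} = \left(-3\right) 1 = -3$)
$-934 + O{\left(-58 \right)} = -934 - 3 = -937$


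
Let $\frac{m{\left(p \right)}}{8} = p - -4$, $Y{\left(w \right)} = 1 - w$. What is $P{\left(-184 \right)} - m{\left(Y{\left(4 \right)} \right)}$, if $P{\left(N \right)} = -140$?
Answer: $-148$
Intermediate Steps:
$m{\left(p \right)} = 32 + 8 p$ ($m{\left(p \right)} = 8 \left(p - -4\right) = 8 \left(p + 4\right) = 8 \left(4 + p\right) = 32 + 8 p$)
$P{\left(-184 \right)} - m{\left(Y{\left(4 \right)} \right)} = -140 - \left(32 + 8 \left(1 - 4\right)\right) = -140 - \left(32 + 8 \left(-3\right)\right) = -140 - \left(32 - 24\right) = -140 - 8 = -148$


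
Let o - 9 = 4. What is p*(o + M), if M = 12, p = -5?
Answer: -125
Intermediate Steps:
o = 13 (o = 9 + 4 = 13)
p*(o + M) = -5*(13 + 12) = -5*25 = -125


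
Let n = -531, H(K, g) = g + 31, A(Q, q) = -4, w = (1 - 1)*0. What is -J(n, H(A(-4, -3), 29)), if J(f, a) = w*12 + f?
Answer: 531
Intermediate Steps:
w = 0 (w = 0*0 = 0)
H(K, g) = 31 + g
J(f, a) = f (J(f, a) = 0*12 + f = 0 + f = f)
-J(n, H(A(-4, -3), 29)) = -1*(-531) = 531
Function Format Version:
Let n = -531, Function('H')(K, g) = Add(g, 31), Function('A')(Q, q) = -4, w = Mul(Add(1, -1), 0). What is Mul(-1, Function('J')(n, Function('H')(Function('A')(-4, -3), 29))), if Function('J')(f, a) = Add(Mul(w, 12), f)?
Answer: 531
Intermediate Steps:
w = 0 (w = Mul(0, 0) = 0)
Function('H')(K, g) = Add(31, g)
Function('J')(f, a) = f (Function('J')(f, a) = Add(Mul(0, 12), f) = Add(0, f) = f)
Mul(-1, Function('J')(n, Function('H')(Function('A')(-4, -3), 29))) = Mul(-1, -531) = 531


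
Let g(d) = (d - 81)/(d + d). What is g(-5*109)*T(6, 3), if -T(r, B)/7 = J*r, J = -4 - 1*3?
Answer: 92022/545 ≈ 168.85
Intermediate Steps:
J = -7 (J = -4 - 3 = -7)
g(d) = (-81 + d)/(2*d) (g(d) = (-81 + d)/((2*d)) = (-81 + d)*(1/(2*d)) = (-81 + d)/(2*d))
T(r, B) = 49*r (T(r, B) = -(-49)*r = 49*r)
g(-5*109)*T(6, 3) = ((-81 - 5*109)/(2*((-5*109))))*(49*6) = ((1/2)*(-81 - 545)/(-545))*294 = ((1/2)*(-1/545)*(-626))*294 = (313/545)*294 = 92022/545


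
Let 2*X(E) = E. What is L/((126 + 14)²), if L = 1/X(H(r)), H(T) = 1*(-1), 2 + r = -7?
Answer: -1/9800 ≈ -0.00010204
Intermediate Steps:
r = -9 (r = -2 - 7 = -9)
H(T) = -1
X(E) = E/2
L = -2 (L = 1/((½)*(-1)) = 1/(-½) = -2)
L/((126 + 14)²) = -2/(126 + 14)² = -2/(140²) = -2/19600 = -2*1/19600 = -1/9800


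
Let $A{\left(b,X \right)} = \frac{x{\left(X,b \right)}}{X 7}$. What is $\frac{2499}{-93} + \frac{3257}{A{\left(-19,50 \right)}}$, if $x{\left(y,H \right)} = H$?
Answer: $- \frac{35354277}{589} \approx -60024.0$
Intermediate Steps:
$A{\left(b,X \right)} = \frac{b}{7 X}$ ($A{\left(b,X \right)} = \frac{b}{X 7} = \frac{b}{7 X}$)
$\frac{2499}{-93} + \frac{3257}{A{\left(-19,50 \right)}} = \frac{2499}{-93} + \frac{3257}{\frac{1}{7} \left(-19\right) \frac{1}{50}} = 2499 \left(- \frac{1}{93}\right) + \frac{3257}{\frac{1}{7} \left(-19\right) \frac{1}{50}} = - \frac{833}{31} + \frac{3257}{- \frac{19}{350}} = - \frac{833}{31} + 3257 \left(- \frac{350}{19}\right) = - \frac{833}{31} - \frac{1139950}{19} = - \frac{35354277}{589}$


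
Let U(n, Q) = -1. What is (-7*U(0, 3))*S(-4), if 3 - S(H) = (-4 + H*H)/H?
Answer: 42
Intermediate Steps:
S(H) = 3 - (-4 + H²)/H (S(H) = 3 - (-4 + H*H)/H = 3 - (-4 + H²)/H)
(-7*U(0, 3))*S(-4) = (-7*(-1))*(3 - 1*(-4) + 4/(-4)) = 7*(3 + 4 + 4*(-¼)) = 7*(3 + 4 - 1) = 7*6 = 42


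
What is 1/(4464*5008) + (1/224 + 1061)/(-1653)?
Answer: -55345520023/86225981184 ≈ -0.64187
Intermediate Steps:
1/(4464*5008) + (1/224 + 1061)/(-1653) = (1/4464)*(1/5008) + (1/224 + 1061)*(-1/1653) = 1/22355712 + (237665/224)*(-1/1653) = 1/22355712 - 237665/370272 = -55345520023/86225981184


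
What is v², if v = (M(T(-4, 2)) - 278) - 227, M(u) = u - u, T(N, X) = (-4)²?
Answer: 255025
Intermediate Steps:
T(N, X) = 16
M(u) = 0
v = -505 (v = (0 - 278) - 227 = -278 - 227 = -505)
v² = (-505)² = 255025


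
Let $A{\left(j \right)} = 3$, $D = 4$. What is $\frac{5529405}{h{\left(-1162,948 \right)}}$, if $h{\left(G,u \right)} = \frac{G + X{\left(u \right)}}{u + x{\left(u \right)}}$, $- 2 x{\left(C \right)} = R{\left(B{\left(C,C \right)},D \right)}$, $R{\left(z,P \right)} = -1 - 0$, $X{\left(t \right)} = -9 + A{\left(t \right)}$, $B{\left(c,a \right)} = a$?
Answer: $- \frac{10489281285}{2336} \approx -4.4903 \cdot 10^{6}$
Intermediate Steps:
$X{\left(t \right)} = -6$ ($X{\left(t \right)} = -9 + 3 = -6$)
$R{\left(z,P \right)} = -1$ ($R{\left(z,P \right)} = -1 + 0 = -1$)
$x{\left(C \right)} = \frac{1}{2}$ ($x{\left(C \right)} = \left(- \frac{1}{2}\right) \left(-1\right) = \frac{1}{2}$)
$h{\left(G,u \right)} = \frac{-6 + G}{\frac{1}{2} + u}$ ($h{\left(G,u \right)} = \frac{G - 6}{u + \frac{1}{2}} = \frac{-6 + G}{\frac{1}{2} + u}$)
$\frac{5529405}{h{\left(-1162,948 \right)}} = \frac{5529405}{2 \frac{1}{1 + 2 \cdot 948} \left(-6 - 1162\right)} = \frac{5529405}{2 \frac{1}{1 + 1896} \left(-1168\right)} = \frac{5529405}{2 \cdot \frac{1}{1897} \left(-1168\right)} = \frac{5529405}{- \frac{2336}{1897}} = 5529405 \left(- \frac{1897}{2336}\right) = - \frac{10489281285}{2336}$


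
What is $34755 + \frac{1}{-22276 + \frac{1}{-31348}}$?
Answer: $\frac{24269696211647}{698308049} \approx 34755.0$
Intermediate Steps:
$34755 + \frac{1}{-22276 + \frac{1}{-31348}} = 34755 + \frac{1}{-22276 - \frac{1}{31348}} = 34755 + \frac{1}{- \frac{698308049}{31348}} = 34755 - \frac{31348}{698308049} = \frac{24269696211647}{698308049}$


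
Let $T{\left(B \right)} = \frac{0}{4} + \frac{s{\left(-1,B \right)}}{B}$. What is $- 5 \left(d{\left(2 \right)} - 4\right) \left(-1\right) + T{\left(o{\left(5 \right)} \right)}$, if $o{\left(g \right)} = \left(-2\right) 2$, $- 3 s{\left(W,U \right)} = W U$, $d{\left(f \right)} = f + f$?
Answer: $\frac{1}{3} \approx 0.33333$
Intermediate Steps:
$d{\left(f \right)} = 2 f$
$s{\left(W,U \right)} = - \frac{U W}{3}$ ($s{\left(W,U \right)} = - \frac{W U}{3} = - \frac{U W}{3}$)
$o{\left(g \right)} = -4$
$T{\left(B \right)} = \frac{1}{3}$ ($T{\left(B \right)} = \frac{0}{4} + \frac{\left(- \frac{1}{3}\right) B \left(-1\right)}{B} = 0 \cdot \frac{1}{4} + \frac{\frac{1}{3} B}{B} = 0 + \frac{1}{3} = \frac{1}{3}$)
$- 5 \left(d{\left(2 \right)} - 4\right) \left(-1\right) + T{\left(o{\left(5 \right)} \right)} = - 5 \left(2 \cdot 2 - 4\right) \left(-1\right) + \frac{1}{3} = - 5 \left(4 - 4\right) \left(-1\right) + \frac{1}{3} = \left(-5\right) 0 \left(-1\right) + \frac{1}{3} = 0 \left(-1\right) + \frac{1}{3} = 0 + \frac{1}{3} = \frac{1}{3}$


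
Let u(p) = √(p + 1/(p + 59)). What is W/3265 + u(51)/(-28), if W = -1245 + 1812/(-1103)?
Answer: -1375047/3601295 - √617210/3080 ≈ -0.63689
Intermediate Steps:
W = -1375047/1103 (W = -1245 + 1812*(-1/1103) = -1245 - 1812/1103 = -1375047/1103 ≈ -1246.6)
u(p) = √(p + 1/(59 + p))
W/3265 + u(51)/(-28) = -1375047/1103/3265 + √((1 + 51*(59 + 51))/(59 + 51))/(-28) = -1375047/1103*1/3265 + √((1 + 51*110)/110)*(-1/28) = -1375047/3601295 + √((1 + 5610)/110)*(-1/28) = -1375047/3601295 + √((1/110)*5611)*(-1/28) = -1375047/3601295 + √(5611/110)*(-1/28) = -1375047/3601295 + (√617210/110)*(-1/28) = -1375047/3601295 - √617210/3080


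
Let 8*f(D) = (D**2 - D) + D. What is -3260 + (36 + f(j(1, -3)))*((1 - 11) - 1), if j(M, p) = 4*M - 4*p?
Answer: -4008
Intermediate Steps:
j(M, p) = -4*p + 4*M
f(D) = D**2/8 (f(D) = ((D**2 - D) + D)/8 = D**2/8)
-3260 + (36 + f(j(1, -3)))*((1 - 11) - 1) = -3260 + (36 + (-4*(-3) + 4*1)**2/8)*((1 - 11) - 1) = -3260 + (36 + (12 + 4)**2/8)*(-10 - 1) = -3260 + (36 + (1/8)*16**2)*(-11) = -3260 + (36 + (1/8)*256)*(-11) = -3260 + (36 + 32)*(-11) = -3260 + 68*(-11) = -3260 - 748 = -4008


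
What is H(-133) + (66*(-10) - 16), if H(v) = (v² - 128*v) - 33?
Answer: 34004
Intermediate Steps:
H(v) = -33 + v² - 128*v
H(-133) + (66*(-10) - 16) = (-33 + (-133)² - 128*(-133)) + (66*(-10) - 16) = (-33 + 17689 + 17024) + (-660 - 16) = 34680 - 676 = 34004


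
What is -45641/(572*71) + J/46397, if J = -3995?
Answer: -175373109/144944228 ≈ -1.2099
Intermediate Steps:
-45641/(572*71) + J/46397 = -45641/(572*71) - 3995/46397 = -45641/40612 - 3995*1/46397 = -45641*1/40612 - 3995/46397 = -45641/40612 - 3995/46397 = -175373109/144944228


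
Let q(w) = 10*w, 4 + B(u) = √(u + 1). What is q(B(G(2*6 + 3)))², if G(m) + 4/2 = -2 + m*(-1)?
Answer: -200 - 2400*I*√2 ≈ -200.0 - 3394.1*I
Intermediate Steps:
G(m) = -4 - m (G(m) = -2 + (-2 + m*(-1)) = -2 + (-2 - m) = -4 - m)
B(u) = -4 + √(1 + u) (B(u) = -4 + √(u + 1) = -4 + √(1 + u))
q(B(G(2*6 + 3)))² = (10*(-4 + √(1 + (-4 - (2*6 + 3)))))² = (10*(-4 + √(1 + (-4 - (12 + 3)))))² = (10*(-4 + √(1 + (-4 - 1*15))))² = (10*(-4 + √(1 + (-4 - 15))))² = (10*(-4 + √(1 - 19)))² = (10*(-4 + √(-18)))² = (10*(-4 + 3*I*√2))² = (-40 + 30*I*√2)²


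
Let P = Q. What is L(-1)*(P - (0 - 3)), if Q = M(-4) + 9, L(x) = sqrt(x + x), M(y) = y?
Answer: 8*I*sqrt(2) ≈ 11.314*I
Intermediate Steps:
L(x) = sqrt(2)*sqrt(x) (L(x) = sqrt(2*x) = sqrt(2)*sqrt(x))
Q = 5 (Q = -4 + 9 = 5)
P = 5
L(-1)*(P - (0 - 3)) = (sqrt(2)*sqrt(-1))*(5 - (0 - 3)) = (sqrt(2)*I)*(5 - 1*(-3)) = (I*sqrt(2))*(5 + 3) = (I*sqrt(2))*8 = 8*I*sqrt(2)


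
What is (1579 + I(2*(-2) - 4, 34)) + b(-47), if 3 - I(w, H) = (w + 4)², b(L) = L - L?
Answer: 1566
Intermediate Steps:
b(L) = 0
I(w, H) = 3 - (4 + w)² (I(w, H) = 3 - (w + 4)² = 3 - (4 + w)²)
(1579 + I(2*(-2) - 4, 34)) + b(-47) = (1579 + (3 - (4 + (2*(-2) - 4))²)) + 0 = (1579 + (3 - (4 + (-4 - 4))²)) + 0 = (1579 + (3 - (4 - 8)²)) + 0 = (1579 + (3 - 1*(-4)²)) + 0 = (1579 + (3 - 1*16)) + 0 = (1579 + (3 - 16)) + 0 = (1579 - 13) + 0 = 1566 + 0 = 1566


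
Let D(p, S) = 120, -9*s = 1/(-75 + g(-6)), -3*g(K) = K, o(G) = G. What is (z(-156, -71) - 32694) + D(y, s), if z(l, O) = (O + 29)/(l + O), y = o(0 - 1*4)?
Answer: -7394256/227 ≈ -32574.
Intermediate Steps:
y = -4 (y = 0 - 1*4 = 0 - 4 = -4)
g(K) = -K/3
s = 1/657 (s = -1/(9*(-75 - ⅓*(-6))) = -1/(9*(-75 + 2)) = -⅑/(-73) = -⅑*(-1/73) = 1/657 ≈ 0.0015221)
z(l, O) = (29 + O)/(O + l)
(z(-156, -71) - 32694) + D(y, s) = ((29 - 71)/(-71 - 156) - 32694) + 120 = (-42/(-227) - 32694) + 120 = (-1/227*(-42) - 32694) + 120 = (42/227 - 32694) + 120 = -7421496/227 + 120 = -7394256/227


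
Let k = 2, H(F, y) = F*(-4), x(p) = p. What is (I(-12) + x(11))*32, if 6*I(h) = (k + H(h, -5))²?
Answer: 41056/3 ≈ 13685.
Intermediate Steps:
H(F, y) = -4*F
I(h) = (2 - 4*h)²/6
(I(-12) + x(11))*32 = (2*(-1 + 2*(-12))²/3 + 11)*32 = (2*(-1 - 24)²/3 + 11)*32 = ((⅔)*(-25)² + 11)*32 = ((⅔)*625 + 11)*32 = (1250/3 + 11)*32 = (1283/3)*32 = 41056/3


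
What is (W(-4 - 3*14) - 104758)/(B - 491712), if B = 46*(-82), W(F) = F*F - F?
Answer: 25649/123871 ≈ 0.20706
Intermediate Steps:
W(F) = F² - F
B = -3772
(W(-4 - 3*14) - 104758)/(B - 491712) = ((-4 - 3*14)*(-1 + (-4 - 3*14)) - 104758)/(-3772 - 491712) = ((-4 - 42)*(-1 + (-4 - 42)) - 104758)/(-495484) = (-46*(-1 - 46) - 104758)*(-1/495484) = (-46*(-47) - 104758)*(-1/495484) = (2162 - 104758)*(-1/495484) = -102596*(-1/495484) = 25649/123871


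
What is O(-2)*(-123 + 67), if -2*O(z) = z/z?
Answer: 28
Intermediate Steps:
O(z) = -½ (O(z) = -z/(2*z) = -½*1 = -½)
O(-2)*(-123 + 67) = -(-123 + 67)/2 = -½*(-56) = 28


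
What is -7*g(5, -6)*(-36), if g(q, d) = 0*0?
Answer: 0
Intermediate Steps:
g(q, d) = 0
-7*g(5, -6)*(-36) = -7*0*(-36) = 0*(-36) = 0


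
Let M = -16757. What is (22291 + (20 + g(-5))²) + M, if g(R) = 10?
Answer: 6434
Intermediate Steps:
(22291 + (20 + g(-5))²) + M = (22291 + (20 + 10)²) - 16757 = (22291 + 30²) - 16757 = (22291 + 900) - 16757 = 23191 - 16757 = 6434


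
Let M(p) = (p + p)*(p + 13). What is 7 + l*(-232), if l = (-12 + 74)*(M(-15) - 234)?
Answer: 2502823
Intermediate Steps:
M(p) = 2*p*(13 + p) (M(p) = (2*p)*(13 + p) = 2*p*(13 + p))
l = -10788 (l = (-12 + 74)*(2*(-15)*(13 - 15) - 234) = 62*(2*(-15)*(-2) - 234) = 62*(60 - 234) = 62*(-174) = -10788)
7 + l*(-232) = 7 - 10788*(-232) = 7 + 2502816 = 2502823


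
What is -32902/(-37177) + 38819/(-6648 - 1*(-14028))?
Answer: 1685990723/274366260 ≈ 6.1450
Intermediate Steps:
-32902/(-37177) + 38819/(-6648 - 1*(-14028)) = -32902*(-1/37177) + 38819/(-6648 + 14028) = 32902/37177 + 38819/7380 = 1685990723/274366260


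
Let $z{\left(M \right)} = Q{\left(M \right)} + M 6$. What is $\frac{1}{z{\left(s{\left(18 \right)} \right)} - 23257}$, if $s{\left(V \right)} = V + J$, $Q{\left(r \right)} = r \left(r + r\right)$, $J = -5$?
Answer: $- \frac{1}{22841} \approx -4.3781 \cdot 10^{-5}$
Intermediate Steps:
$Q{\left(r \right)} = 2 r^{2}$ ($Q{\left(r \right)} = r 2 r = 2 r^{2}$)
$s{\left(V \right)} = -5 + V$ ($s{\left(V \right)} = V - 5 = -5 + V$)
$z{\left(M \right)} = 2 M^{2} + 6 M$ ($z{\left(M \right)} = 2 M^{2} + M 6 = 2 M^{2} + 6 M$)
$\frac{1}{z{\left(s{\left(18 \right)} \right)} - 23257} = \frac{1}{2 \left(-5 + 18\right) \left(3 + \left(-5 + 18\right)\right) - 23257} = \frac{1}{2 \cdot 13 \left(3 + 13\right) - 23257} = \frac{1}{2 \cdot 13 \cdot 16 - 23257} = \frac{1}{416 - 23257} = \frac{1}{-22841} = - \frac{1}{22841}$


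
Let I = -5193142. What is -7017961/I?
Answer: 7017961/5193142 ≈ 1.3514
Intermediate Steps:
-7017961/I = -7017961/(-5193142) = -7017961*(-1/5193142) = 7017961/5193142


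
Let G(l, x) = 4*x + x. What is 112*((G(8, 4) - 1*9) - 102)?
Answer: -10192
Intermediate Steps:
G(l, x) = 5*x
112*((G(8, 4) - 1*9) - 102) = 112*((5*4 - 1*9) - 102) = 112*((20 - 9) - 102) = 112*(11 - 102) = 112*(-91) = -10192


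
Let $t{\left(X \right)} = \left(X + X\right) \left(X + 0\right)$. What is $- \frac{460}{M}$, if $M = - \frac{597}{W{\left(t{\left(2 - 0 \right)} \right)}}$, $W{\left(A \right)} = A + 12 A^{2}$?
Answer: $\frac{356960}{597} \approx 597.92$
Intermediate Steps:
$t{\left(X \right)} = 2 X^{2}$ ($t{\left(X \right)} = 2 X X = 2 X^{2}$)
$M = - \frac{597}{776}$ ($M = - \frac{597}{2 \left(2 - 0\right)^{2} \left(1 + 12 \cdot 2 \left(2 - 0\right)^{2}\right)} = - \frac{597}{2 \left(2 + 0\right)^{2} \left(1 + 12 \cdot 2 \left(2 + 0\right)^{2}\right)} = - \frac{597}{2 \cdot 2^{2} \left(1 + 12 \cdot 2 \cdot 2^{2}\right)} = - \frac{597}{2 \cdot 4 \left(1 + 12 \cdot 2 \cdot 4\right)} = - \frac{597}{8 \left(1 + 12 \cdot 8\right)} = - \frac{597}{8 \left(1 + 96\right)} = - \frac{597}{8 \cdot 97} = - \frac{597}{776} \approx -0.76933$)
$- \frac{460}{M} = - \frac{460}{- \frac{597}{776}} = \left(-460\right) \left(- \frac{776}{597}\right) = \frac{356960}{597}$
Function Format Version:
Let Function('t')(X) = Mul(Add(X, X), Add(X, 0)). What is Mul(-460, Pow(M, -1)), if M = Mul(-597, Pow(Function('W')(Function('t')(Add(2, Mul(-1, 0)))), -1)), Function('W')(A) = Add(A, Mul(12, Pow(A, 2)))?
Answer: Rational(356960, 597) ≈ 597.92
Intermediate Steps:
Function('t')(X) = Mul(2, Pow(X, 2)) (Function('t')(X) = Mul(Mul(2, X), X) = Mul(2, Pow(X, 2)))
M = Rational(-597, 776) (M = Mul(-597, Pow(Mul(Mul(2, Pow(Add(2, Mul(-1, 0)), 2)), Add(1, Mul(12, Mul(2, Pow(Add(2, Mul(-1, 0)), 2))))), -1)) = Mul(-597, Pow(Mul(Mul(2, Pow(Add(2, 0), 2)), Add(1, Mul(12, Mul(2, Pow(Add(2, 0), 2))))), -1)) = Mul(-597, Pow(Mul(Mul(2, Pow(2, 2)), Add(1, Mul(12, Mul(2, Pow(2, 2))))), -1)) = Mul(-597, Pow(Mul(Mul(2, 4), Add(1, Mul(12, Mul(2, 4)))), -1)) = Mul(-597, Pow(Mul(8, Add(1, Mul(12, 8))), -1)) = Mul(-597, Pow(Mul(8, Add(1, 96)), -1)) = Mul(-597, Pow(Mul(8, 97), -1)) = Mul(-597, Pow(776, -1)) = Mul(-597, Rational(1, 776)) = Rational(-597, 776) ≈ -0.76933)
Mul(-460, Pow(M, -1)) = Mul(-460, Pow(Rational(-597, 776), -1)) = Mul(-460, Rational(-776, 597)) = Rational(356960, 597)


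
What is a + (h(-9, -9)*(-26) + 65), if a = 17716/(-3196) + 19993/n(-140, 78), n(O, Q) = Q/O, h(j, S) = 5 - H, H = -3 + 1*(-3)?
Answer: -1125267802/31161 ≈ -36111.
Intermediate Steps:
H = -6 (H = -3 - 3 = -6)
h(j, S) = 11 (h(j, S) = 5 - 1*(-6) = 5 + 6 = 11)
a = -1118381221/31161 (a = 17716/(-3196) + 19993/((78/(-140))) = 17716*(-1/3196) + 19993/((78*(-1/140))) = -4429/799 + 19993/(-39/70) = -4429/799 + 19993*(-70/39) = -4429/799 - 1399510/39 = -1118381221/31161 ≈ -35890.)
a + (h(-9, -9)*(-26) + 65) = -1118381221/31161 + (11*(-26) + 65) = -1118381221/31161 + (-286 + 65) = -1118381221/31161 - 221 = -1125267802/31161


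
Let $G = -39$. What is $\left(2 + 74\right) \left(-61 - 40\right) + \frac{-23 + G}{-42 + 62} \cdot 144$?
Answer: $- \frac{40612}{5} \approx -8122.4$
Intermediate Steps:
$\left(2 + 74\right) \left(-61 - 40\right) + \frac{-23 + G}{-42 + 62} \cdot 144 = \left(2 + 74\right) \left(-61 - 40\right) + \frac{-23 - 39}{-42 + 62} \cdot 144 = 76 \left(-101\right) + - \frac{62}{20} \cdot 144 = -7676 + \left(-62\right) \frac{1}{20} \cdot 144 = -7676 - \frac{2232}{5} = - \frac{40612}{5}$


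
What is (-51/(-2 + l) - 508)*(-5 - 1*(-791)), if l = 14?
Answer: -805257/2 ≈ -4.0263e+5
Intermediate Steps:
(-51/(-2 + l) - 508)*(-5 - 1*(-791)) = (-51/(-2 + 14) - 508)*(-5 - 1*(-791)) = (-51/12 - 508)*(-5 + 791) = (-51*1/12 - 508)*786 = (-17/4 - 508)*786 = -2049/4*786 = -805257/2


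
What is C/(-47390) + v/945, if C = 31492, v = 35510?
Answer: 23615128/639765 ≈ 36.912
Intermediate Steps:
C/(-47390) + v/945 = 31492/(-47390) + 35510/945 = 31492*(-1/47390) + 35510*(1/945) = -15746/23695 + 7102/189 = 23615128/639765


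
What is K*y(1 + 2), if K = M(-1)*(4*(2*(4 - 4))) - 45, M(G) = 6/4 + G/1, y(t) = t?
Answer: -135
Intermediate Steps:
M(G) = 3/2 + G (M(G) = 6*(¼) + G*1 = 3/2 + G)
K = -45 (K = (3/2 - 1)*(4*(2*(4 - 4))) - 45 = (4*(2*0))/2 - 45 = (4*0)/2 - 45 = (½)*0 - 45 = 0 - 45 = -45)
K*y(1 + 2) = -45*(1 + 2) = -45*3 = -135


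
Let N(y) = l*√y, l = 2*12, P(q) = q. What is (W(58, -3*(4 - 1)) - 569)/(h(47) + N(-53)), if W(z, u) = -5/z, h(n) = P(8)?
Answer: -33007/221792 + 99021*I*√53/221792 ≈ -0.14882 + 3.2503*I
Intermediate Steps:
l = 24
h(n) = 8
N(y) = 24*√y
(W(58, -3*(4 - 1)) - 569)/(h(47) + N(-53)) = (-5/58 - 569)/(8 + 24*√(-53)) = (-5*1/58 - 569)/(8 + 24*(I*√53)) = (-5/58 - 569)/(8 + 24*I*√53) = -33007/(58*(8 + 24*I*√53))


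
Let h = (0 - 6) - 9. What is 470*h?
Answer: -7050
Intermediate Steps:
h = -15 (h = -6 - 9 = -15)
470*h = 470*(-15) = -7050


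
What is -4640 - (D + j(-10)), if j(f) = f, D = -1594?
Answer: -3036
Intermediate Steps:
-4640 - (D + j(-10)) = -4640 - (-1594 - 10) = -4640 - 1*(-1604) = -4640 + 1604 = -3036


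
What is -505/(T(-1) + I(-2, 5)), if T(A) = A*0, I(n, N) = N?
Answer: -101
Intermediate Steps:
T(A) = 0
-505/(T(-1) + I(-2, 5)) = -505/(0 + 5) = -505/5 = (1/5)*(-505) = -101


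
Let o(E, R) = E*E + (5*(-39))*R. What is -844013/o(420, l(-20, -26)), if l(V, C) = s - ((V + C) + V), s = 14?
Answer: -844013/160800 ≈ -5.2488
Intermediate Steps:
l(V, C) = 14 - C - 2*V (l(V, C) = 14 - ((V + C) + V) = 14 - ((C + V) + V) = 14 - (C + 2*V) = 14 + (-C - 2*V) = 14 - C - 2*V)
o(E, R) = E² - 195*R
-844013/o(420, l(-20, -26)) = -844013/(420² - 195*(14 - 1*(-26) - 2*(-20))) = -844013/(176400 - 195*(14 + 26 + 40)) = -844013/(176400 - 195*80) = -844013/(176400 - 15600) = -844013/160800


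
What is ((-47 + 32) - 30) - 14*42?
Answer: -633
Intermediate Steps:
((-47 + 32) - 30) - 14*42 = (-15 - 30) - 588 = -45 - 588 = -633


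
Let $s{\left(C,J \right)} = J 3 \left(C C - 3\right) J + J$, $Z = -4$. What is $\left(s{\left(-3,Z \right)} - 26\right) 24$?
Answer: $6192$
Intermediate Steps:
$s{\left(C,J \right)} = J + 3 J^{2} \left(-3 + C^{2}\right)$ ($s{\left(C,J \right)} = 3 J \left(C^{2} - 3\right) J + J = 3 J \left(-3 + C^{2}\right) J + J = 3 J^{2} \left(-3 + C^{2}\right) + J = J + 3 J^{2} \left(-3 + C^{2}\right)$)
$\left(s{\left(-3,Z \right)} - 26\right) 24 = \left(- 4 \left(1 - -36 + 3 \left(-4\right) \left(-3\right)^{2}\right) - 26\right) 24 = \left(- 4 \left(1 + 36 + 3 \left(-4\right) 9\right) - 26\right) 24 = \left(- 4 \left(1 + 36 - 108\right) - 26\right) 24 = \left(\left(-4\right) \left(-71\right) - 26\right) 24 = \left(284 - 26\right) 24 = 258 \cdot 24 = 6192$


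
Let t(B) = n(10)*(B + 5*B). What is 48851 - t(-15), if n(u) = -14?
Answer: 47591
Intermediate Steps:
t(B) = -84*B (t(B) = -14*(B + 5*B) = -84*B)
48851 - t(-15) = 48851 - (-84)*(-15) = 48851 - 1*1260 = 48851 - 1260 = 47591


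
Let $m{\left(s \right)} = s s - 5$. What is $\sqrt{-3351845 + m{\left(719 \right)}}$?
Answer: $i \sqrt{2834889} \approx 1683.7 i$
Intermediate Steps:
$m{\left(s \right)} = -5 + s^{2}$ ($m{\left(s \right)} = s^{2} - 5 = -5 + s^{2}$)
$\sqrt{-3351845 + m{\left(719 \right)}} = \sqrt{-3351845 - \left(5 - 719^{2}\right)} = \sqrt{-3351845 + \left(-5 + 516961\right)} = \sqrt{-3351845 + 516956} = \sqrt{-2834889} = i \sqrt{2834889}$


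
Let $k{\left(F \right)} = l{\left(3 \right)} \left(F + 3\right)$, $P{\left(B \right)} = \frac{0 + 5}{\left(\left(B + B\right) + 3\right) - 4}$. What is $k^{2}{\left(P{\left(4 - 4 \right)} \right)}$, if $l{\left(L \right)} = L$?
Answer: $36$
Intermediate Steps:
$P{\left(B \right)} = \frac{5}{-1 + 2 B}$ ($P{\left(B \right)} = \frac{5}{\left(2 B + 3\right) - 4} = \frac{5}{\left(3 + 2 B\right) - 4} = \frac{5}{-1 + 2 B}$)
$k{\left(F \right)} = 9 + 3 F$ ($k{\left(F \right)} = 3 \left(F + 3\right) = 3 \left(3 + F\right) = 9 + 3 F$)
$k^{2}{\left(P{\left(4 - 4 \right)} \right)} = \left(9 + 3 \frac{5}{-1 + 2 \left(4 - 4\right)}\right)^{2} = \left(9 + 3 \frac{5}{-1 + 2 \cdot 0}\right)^{2} = \left(9 + 3 \frac{5}{-1 + 0}\right)^{2} = \left(9 + 3 \frac{5}{-1}\right)^{2} = \left(9 + 3 \cdot 5 \left(-1\right)\right)^{2} = \left(9 + 3 \left(-5\right)\right)^{2} = \left(9 - 15\right)^{2} = \left(-6\right)^{2} = 36$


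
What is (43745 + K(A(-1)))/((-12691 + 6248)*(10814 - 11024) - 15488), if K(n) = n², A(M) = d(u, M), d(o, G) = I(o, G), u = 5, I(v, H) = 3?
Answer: 21877/668771 ≈ 0.032712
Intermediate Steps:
d(o, G) = 3
A(M) = 3
(43745 + K(A(-1)))/((-12691 + 6248)*(10814 - 11024) - 15488) = (43745 + 3²)/((-12691 + 6248)*(10814 - 11024) - 15488) = (43745 + 9)/(-6443*(-210) - 15488) = 43754/(1353030 - 15488) = 43754/1337542 = 43754*(1/1337542) = 21877/668771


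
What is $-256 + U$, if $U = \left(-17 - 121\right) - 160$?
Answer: $-554$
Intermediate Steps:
$U = -298$ ($U = -138 - 160 = -298$)
$-256 + U = -256 - 298 = -554$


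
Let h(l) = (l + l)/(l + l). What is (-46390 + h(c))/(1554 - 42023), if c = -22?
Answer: 46389/40469 ≈ 1.1463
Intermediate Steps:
h(l) = 1 (h(l) = (2*l)/((2*l)) = (2*l)*(1/(2*l)) = 1)
(-46390 + h(c))/(1554 - 42023) = (-46390 + 1)/(1554 - 42023) = -46389/(-40469) = -46389*(-1/40469) = 46389/40469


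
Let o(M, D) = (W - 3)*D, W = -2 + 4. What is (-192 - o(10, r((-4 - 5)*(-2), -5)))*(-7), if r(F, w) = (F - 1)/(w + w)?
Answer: 13559/10 ≈ 1355.9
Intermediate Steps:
W = 2
r(F, w) = (-1 + F)/(2*w) (r(F, w) = (-1 + F)/((2*w)) = (-1 + F)*(1/(2*w)) = (-1 + F)/(2*w))
o(M, D) = -D (o(M, D) = (2 - 3)*D = -D)
(-192 - o(10, r((-4 - 5)*(-2), -5)))*(-7) = (-192 - (-1)*(1/2)*(-1 + (-4 - 5)*(-2))/(-5))*(-7) = (-192 - (-1)*(1/2)*(-1/5)*(-1 - 9*(-2)))*(-7) = (-192 - (-1)*(1/2)*(-1/5)*(-1 + 18))*(-7) = (-192 - (-1)*(1/2)*(-1/5)*17)*(-7) = (-192 - (-1)*(-17)/10)*(-7) = (-192 - 1*17/10)*(-7) = (-192 - 17/10)*(-7) = -1937/10*(-7) = 13559/10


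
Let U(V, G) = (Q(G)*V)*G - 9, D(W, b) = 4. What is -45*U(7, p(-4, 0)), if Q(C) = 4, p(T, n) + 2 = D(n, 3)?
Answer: -2115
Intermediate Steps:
p(T, n) = 2 (p(T, n) = -2 + 4 = 2)
U(V, G) = -9 + 4*G*V (U(V, G) = (4*V)*G - 9 = 4*G*V - 9 = -9 + 4*G*V)
-45*U(7, p(-4, 0)) = -45*(-9 + 4*2*7) = -45*(-9 + 56) = -45*47 = -2115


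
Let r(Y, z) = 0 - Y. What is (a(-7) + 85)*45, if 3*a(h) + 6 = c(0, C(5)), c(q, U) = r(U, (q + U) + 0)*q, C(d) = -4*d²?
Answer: 3735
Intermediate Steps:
r(Y, z) = -Y
c(q, U) = -U*q (c(q, U) = (-U)*q = -U*q)
a(h) = -2 (a(h) = -2 + (-1*(-4*5²)*0)/3 = -2 + (-1*(-4*25)*0)/3 = -2 + (-1*(-100)*0)/3 = -2 + (⅓)*0 = -2 + 0 = -2)
(a(-7) + 85)*45 = (-2 + 85)*45 = 83*45 = 3735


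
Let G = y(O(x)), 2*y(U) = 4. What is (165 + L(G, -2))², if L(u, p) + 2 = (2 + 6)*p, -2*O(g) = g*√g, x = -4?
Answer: 21609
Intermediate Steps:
O(g) = -g^(3/2)/2 (O(g) = -g*√g/2 = -g^(3/2)/2)
y(U) = 2 (y(U) = (½)*4 = 2)
G = 2
L(u, p) = -2 + 8*p (L(u, p) = -2 + (2 + 6)*p = -2 + 8*p)
(165 + L(G, -2))² = (165 + (-2 + 8*(-2)))² = (165 + (-2 - 16))² = (165 - 18)² = 147² = 21609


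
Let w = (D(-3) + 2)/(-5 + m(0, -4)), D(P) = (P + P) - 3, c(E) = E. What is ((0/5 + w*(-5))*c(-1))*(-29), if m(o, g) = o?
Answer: -203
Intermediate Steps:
D(P) = -3 + 2*P (D(P) = 2*P - 3 = -3 + 2*P)
w = 7/5 (w = ((-3 + 2*(-3)) + 2)/(-5 + 0) = ((-3 - 6) + 2)/(-5) = (-9 + 2)*(-⅕) = -7*(-⅕) = 7/5 ≈ 1.4000)
((0/5 + w*(-5))*c(-1))*(-29) = ((0/5 + (7/5)*(-5))*(-1))*(-29) = ((0*(⅕) - 7)*(-1))*(-29) = ((0 - 7)*(-1))*(-29) = -7*(-1)*(-29) = 7*(-29) = -203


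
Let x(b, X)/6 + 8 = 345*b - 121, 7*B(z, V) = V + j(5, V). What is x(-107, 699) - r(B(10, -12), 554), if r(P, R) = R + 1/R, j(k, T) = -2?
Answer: -123441173/554 ≈ -2.2282e+5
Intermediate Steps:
B(z, V) = -2/7 + V/7 (B(z, V) = (V - 2)/7 = (-2 + V)/7 = -2/7 + V/7)
x(b, X) = -774 + 2070*b (x(b, X) = -48 + 6*(345*b - 121) = -48 + 6*(-121 + 345*b) = -48 + (-726 + 2070*b) = -774 + 2070*b)
x(-107, 699) - r(B(10, -12), 554) = (-774 + 2070*(-107)) - (554 + 1/554) = (-774 - 221490) - (554 + 1/554) = -222264 - 1*306917/554 = -222264 - 306917/554 = -123441173/554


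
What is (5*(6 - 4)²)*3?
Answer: 60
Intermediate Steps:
(5*(6 - 4)²)*3 = (5*2²)*3 = (5*4)*3 = 20*3 = 60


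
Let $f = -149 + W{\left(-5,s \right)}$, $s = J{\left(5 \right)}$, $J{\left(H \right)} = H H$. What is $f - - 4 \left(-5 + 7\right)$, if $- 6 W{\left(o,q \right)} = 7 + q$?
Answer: $- \frac{439}{3} \approx -146.33$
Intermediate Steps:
$J{\left(H \right)} = H^{2}$
$s = 25$ ($s = 5^{2} = 25$)
$W{\left(o,q \right)} = - \frac{7}{6} - \frac{q}{6}$ ($W{\left(o,q \right)} = - \frac{7 + q}{6} = - \frac{7}{6} - \frac{q}{6}$)
$f = - \frac{463}{3}$ ($f = -149 - \frac{16}{3} = - \frac{463}{3} \approx -154.33$)
$f - - 4 \left(-5 + 7\right) = - \frac{463}{3} - - 4 \left(-5 + 7\right) = - \frac{463}{3} - \left(-4\right) 2 = - \frac{463}{3} - -8 = - \frac{463}{3} + 8 = - \frac{439}{3}$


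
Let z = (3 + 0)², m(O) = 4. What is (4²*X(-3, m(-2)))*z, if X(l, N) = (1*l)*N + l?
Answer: -2160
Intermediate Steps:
X(l, N) = l + N*l (X(l, N) = l*N + l = N*l + l = l + N*l)
z = 9 (z = 3² = 9)
(4²*X(-3, m(-2)))*z = (4²*(-3*(1 + 4)))*9 = (16*(-3*5))*9 = (16*(-15))*9 = -240*9 = -2160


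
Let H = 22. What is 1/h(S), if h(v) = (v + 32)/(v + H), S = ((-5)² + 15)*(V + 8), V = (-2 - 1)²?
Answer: 351/356 ≈ 0.98596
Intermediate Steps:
V = 9 (V = (-3)² = 9)
S = 680 (S = ((-5)² + 15)*(9 + 8) = (25 + 15)*17 = 40*17 = 680)
h(v) = (32 + v)/(22 + v) (h(v) = (v + 32)/(v + 22) = (32 + v)/(22 + v))
1/h(S) = 1/((32 + 680)/(22 + 680)) = 1/(712/702) = 1/((1/702)*712) = 1/(356/351) = 351/356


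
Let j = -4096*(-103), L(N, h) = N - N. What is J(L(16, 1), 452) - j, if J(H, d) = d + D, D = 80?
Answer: -421356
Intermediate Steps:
L(N, h) = 0
J(H, d) = 80 + d (J(H, d) = d + 80 = 80 + d)
j = 421888
J(L(16, 1), 452) - j = (80 + 452) - 1*421888 = 532 - 421888 = -421356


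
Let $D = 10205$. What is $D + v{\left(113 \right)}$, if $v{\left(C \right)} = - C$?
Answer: $10092$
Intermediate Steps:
$D + v{\left(113 \right)} = 10205 - 113 = 10092$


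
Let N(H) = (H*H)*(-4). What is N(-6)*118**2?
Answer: -2005056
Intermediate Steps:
N(H) = -4*H**2 (N(H) = H**2*(-4) = -4*H**2)
N(-6)*118**2 = -4*(-6)**2*118**2 = -4*36*13924 = -144*13924 = -2005056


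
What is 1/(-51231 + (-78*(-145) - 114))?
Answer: -1/40035 ≈ -2.4978e-5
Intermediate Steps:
1/(-51231 + (-78*(-145) - 114)) = 1/(-51231 + (11310 - 114)) = 1/(-51231 + 11196) = 1/(-40035) = -1/40035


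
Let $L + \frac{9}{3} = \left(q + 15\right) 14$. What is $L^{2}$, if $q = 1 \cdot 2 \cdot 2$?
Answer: $69169$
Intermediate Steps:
$q = 4$ ($q = 2 \cdot 2 = 4$)
$L = 263$ ($L = -3 + \left(4 + 15\right) 14 = -3 + 19 \cdot 14 = -3 + 266 = 263$)
$L^{2} = 263^{2} = 69169$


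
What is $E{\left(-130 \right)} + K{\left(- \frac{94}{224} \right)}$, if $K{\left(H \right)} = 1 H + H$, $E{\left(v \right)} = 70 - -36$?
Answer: $\frac{5889}{56} \approx 105.16$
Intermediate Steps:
$E{\left(v \right)} = 106$ ($E{\left(v \right)} = 70 + 36 = 106$)
$K{\left(H \right)} = 2 H$ ($K{\left(H \right)} = H + H = 2 H$)
$E{\left(-130 \right)} + K{\left(- \frac{94}{224} \right)} = 106 + 2 \left(- \frac{94}{224}\right) = 106 + 2 \left(\left(-94\right) \frac{1}{224}\right) = 106 + 2 \left(- \frac{47}{112}\right) = 106 - \frac{47}{56} = \frac{5889}{56}$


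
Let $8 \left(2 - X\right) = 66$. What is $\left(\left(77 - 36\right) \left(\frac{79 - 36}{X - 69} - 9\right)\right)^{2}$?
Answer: $\frac{7546009}{49} \approx 1.54 \cdot 10^{5}$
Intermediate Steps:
$X = - \frac{25}{4}$ ($X = 2 - \frac{33}{4} = - \frac{25}{4} \approx -6.25$)
$\left(\left(77 - 36\right) \left(\frac{79 - 36}{X - 69} - 9\right)\right)^{2} = \left(\left(77 - 36\right) \left(\frac{79 - 36}{- \frac{25}{4} - 69} - 9\right)\right)^{2} = \left(41 \left(\frac{43}{- \frac{301}{4}} - 9\right)\right)^{2} = \left(41 \left(43 \left(- \frac{4}{301}\right) - 9\right)\right)^{2} = \left(41 \left(- \frac{4}{7} - 9\right)\right)^{2} = \left(41 \left(- \frac{67}{7}\right)\right)^{2} = \left(- \frac{2747}{7}\right)^{2} = \frac{7546009}{49}$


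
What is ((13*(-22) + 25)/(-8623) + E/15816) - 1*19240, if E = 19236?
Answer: -218650626693/11365114 ≈ -19239.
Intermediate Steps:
((13*(-22) + 25)/(-8623) + E/15816) - 1*19240 = ((13*(-22) + 25)/(-8623) + 19236/15816) - 1*19240 = ((-286 + 25)*(-1/8623) + 19236*(1/15816)) - 19240 = (-261*(-1/8623) + 1603/1318) - 19240 = (261/8623 + 1603/1318) - 19240 = 14166667/11365114 - 19240 = -218650626693/11365114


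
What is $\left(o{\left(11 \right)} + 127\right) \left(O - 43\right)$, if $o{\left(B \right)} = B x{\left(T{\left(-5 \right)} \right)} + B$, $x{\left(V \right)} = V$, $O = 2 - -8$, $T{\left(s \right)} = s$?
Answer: $-2739$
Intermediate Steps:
$O = 10$ ($O = 2 + 8 = 10$)
$o{\left(B \right)} = - 4 B$ ($o{\left(B \right)} = B \left(-5\right) + B = - 5 B + B = - 4 B$)
$\left(o{\left(11 \right)} + 127\right) \left(O - 43\right) = \left(\left(-4\right) 11 + 127\right) \left(10 - 43\right) = \left(-44 + 127\right) \left(-33\right) = 83 \left(-33\right) = -2739$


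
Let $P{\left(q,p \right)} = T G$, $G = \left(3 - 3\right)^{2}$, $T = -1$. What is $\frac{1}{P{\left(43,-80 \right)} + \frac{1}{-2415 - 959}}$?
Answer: $-3374$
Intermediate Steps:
$G = 0$ ($G = 0^{2} = 0$)
$P{\left(q,p \right)} = 0$ ($P{\left(q,p \right)} = \left(-1\right) 0 = 0$)
$\frac{1}{P{\left(43,-80 \right)} + \frac{1}{-2415 - 959}} = \frac{1}{0 + \frac{1}{-2415 - 959}} = \frac{1}{0 + \frac{1}{-3374}} = \frac{1}{0 - \frac{1}{3374}} = \frac{1}{- \frac{1}{3374}} = -3374$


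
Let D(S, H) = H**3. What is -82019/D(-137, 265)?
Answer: -82019/18609625 ≈ -0.0044073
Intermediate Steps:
-82019/D(-137, 265) = -82019/(265**3) = -82019/18609625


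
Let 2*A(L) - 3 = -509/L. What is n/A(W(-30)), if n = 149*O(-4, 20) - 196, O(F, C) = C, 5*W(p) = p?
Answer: 33408/527 ≈ 63.393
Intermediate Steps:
W(p) = p/5
A(L) = 3/2 - 509/(2*L) (A(L) = 3/2 + (-509/L)/2 = 3/2 - 509/(2*L))
n = 2784 (n = 149*20 - 196 = 2980 - 196 = 2784)
n/A(W(-30)) = 2784/(((-509 + 3*((1/5)*(-30)))/(2*(((1/5)*(-30)))))) = 2784/(((1/2)*(-509 + 3*(-6))/(-6))) = 2784/(((1/2)*(-1/6)*(-509 - 18))) = 2784/(((1/2)*(-1/6)*(-527))) = 2784/(527/12) = 2784*(12/527) = 33408/527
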